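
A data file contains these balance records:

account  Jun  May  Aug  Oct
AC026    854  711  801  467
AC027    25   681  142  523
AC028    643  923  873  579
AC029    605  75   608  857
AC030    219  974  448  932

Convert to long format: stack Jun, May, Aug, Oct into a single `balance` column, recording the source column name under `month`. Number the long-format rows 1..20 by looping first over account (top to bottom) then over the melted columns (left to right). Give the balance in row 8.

523

20 rows total (5 × 4). Row 8: index ⌊(8-1)/4⌋ = 1 into account → AC027; (8-1) mod 4 = 3 into the melted columns → Oct.
So row 8 is (AC027, Oct, 523); balance = 523.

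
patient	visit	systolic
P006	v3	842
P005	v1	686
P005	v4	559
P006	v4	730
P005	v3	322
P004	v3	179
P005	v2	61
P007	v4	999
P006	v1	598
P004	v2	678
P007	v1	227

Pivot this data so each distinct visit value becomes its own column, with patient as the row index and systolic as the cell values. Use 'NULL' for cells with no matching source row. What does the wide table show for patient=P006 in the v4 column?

The long row with patient=P006, visit=v4 has systolic=730.

730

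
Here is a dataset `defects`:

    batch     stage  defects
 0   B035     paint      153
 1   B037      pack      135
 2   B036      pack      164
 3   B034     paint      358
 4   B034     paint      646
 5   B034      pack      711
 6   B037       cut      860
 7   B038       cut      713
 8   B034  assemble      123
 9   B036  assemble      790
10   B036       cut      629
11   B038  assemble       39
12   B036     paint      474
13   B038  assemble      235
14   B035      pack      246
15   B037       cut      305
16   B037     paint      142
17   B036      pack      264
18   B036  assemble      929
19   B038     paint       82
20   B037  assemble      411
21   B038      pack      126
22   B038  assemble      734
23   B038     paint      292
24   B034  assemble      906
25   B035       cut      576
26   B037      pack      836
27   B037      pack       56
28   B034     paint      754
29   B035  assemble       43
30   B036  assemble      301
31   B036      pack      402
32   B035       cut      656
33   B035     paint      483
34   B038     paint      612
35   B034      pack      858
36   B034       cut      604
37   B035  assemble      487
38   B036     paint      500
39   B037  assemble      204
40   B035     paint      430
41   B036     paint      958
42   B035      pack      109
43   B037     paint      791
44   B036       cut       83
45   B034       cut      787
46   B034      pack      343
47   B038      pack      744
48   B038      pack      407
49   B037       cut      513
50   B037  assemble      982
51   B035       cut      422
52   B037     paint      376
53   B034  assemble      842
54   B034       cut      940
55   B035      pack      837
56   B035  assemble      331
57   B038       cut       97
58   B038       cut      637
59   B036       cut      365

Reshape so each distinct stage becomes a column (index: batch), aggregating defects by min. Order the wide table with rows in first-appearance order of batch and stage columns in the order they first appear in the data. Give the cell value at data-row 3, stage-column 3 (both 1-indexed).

With rows in first-appearance order of batch, row 3 is batch=B036. stage columns in first-appearance order: paint, pack, cut, assemble; column 3 is cut.
Long rows with batch=B036, stage=cut: min(629, 83, 365) = 83.

83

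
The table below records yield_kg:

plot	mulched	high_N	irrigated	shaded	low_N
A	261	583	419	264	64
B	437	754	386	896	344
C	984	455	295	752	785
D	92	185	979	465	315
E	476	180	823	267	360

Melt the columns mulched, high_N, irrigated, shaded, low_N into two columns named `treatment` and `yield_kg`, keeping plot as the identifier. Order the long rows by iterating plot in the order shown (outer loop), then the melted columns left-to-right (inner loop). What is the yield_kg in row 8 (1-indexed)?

386

25 rows total (5 × 5). Row 8: index ⌊(8-1)/5⌋ = 1 into plot → B; (8-1) mod 5 = 2 into the melted columns → irrigated.
So row 8 is (B, irrigated, 386); yield_kg = 386.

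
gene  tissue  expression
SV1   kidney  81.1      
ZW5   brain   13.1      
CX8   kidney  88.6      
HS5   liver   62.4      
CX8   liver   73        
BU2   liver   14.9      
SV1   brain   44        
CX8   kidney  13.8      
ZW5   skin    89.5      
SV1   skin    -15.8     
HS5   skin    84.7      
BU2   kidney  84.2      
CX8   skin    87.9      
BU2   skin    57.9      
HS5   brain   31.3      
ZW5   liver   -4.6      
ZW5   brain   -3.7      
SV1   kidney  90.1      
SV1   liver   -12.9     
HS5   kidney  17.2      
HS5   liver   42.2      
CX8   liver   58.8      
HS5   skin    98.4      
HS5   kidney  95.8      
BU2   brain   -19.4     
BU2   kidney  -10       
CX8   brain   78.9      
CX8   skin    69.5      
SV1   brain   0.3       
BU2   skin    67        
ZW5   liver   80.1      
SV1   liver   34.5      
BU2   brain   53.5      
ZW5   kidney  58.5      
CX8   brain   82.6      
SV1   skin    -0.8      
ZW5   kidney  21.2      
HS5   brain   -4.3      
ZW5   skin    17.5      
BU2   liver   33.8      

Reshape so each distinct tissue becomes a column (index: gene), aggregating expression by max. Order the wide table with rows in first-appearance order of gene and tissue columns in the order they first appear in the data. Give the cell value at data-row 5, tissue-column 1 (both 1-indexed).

With rows in first-appearance order of gene, row 5 is gene=BU2. tissue columns in first-appearance order: kidney, brain, liver, skin; column 1 is kidney.
Long rows with gene=BU2, tissue=kidney: max(84.2, -10) = 84.2.

84.2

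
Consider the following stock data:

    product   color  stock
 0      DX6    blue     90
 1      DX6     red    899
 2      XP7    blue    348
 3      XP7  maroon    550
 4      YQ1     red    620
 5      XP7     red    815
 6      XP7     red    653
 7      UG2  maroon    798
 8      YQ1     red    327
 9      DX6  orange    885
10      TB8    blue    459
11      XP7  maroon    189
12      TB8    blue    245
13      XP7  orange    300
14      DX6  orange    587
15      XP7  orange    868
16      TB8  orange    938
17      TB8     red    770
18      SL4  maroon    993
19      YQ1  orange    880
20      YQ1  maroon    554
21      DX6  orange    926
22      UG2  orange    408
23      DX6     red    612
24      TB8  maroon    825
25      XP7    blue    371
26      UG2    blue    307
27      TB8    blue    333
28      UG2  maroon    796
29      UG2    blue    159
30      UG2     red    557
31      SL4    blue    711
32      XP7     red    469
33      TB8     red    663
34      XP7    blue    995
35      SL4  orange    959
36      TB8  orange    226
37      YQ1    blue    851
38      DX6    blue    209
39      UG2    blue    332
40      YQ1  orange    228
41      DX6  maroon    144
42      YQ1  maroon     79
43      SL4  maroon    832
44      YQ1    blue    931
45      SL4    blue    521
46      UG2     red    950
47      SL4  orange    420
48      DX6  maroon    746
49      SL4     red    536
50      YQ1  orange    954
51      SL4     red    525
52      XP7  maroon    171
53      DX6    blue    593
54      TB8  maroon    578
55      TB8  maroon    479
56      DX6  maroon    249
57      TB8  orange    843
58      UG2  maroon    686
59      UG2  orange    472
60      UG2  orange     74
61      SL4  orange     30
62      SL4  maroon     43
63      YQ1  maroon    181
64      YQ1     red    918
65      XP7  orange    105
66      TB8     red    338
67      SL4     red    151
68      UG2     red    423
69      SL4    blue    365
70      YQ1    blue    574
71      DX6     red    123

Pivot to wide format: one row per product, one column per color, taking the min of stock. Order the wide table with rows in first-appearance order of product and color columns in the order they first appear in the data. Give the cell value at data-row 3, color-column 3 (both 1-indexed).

With rows in first-appearance order of product, row 3 is product=YQ1. color columns in first-appearance order: blue, red, maroon, orange; column 3 is maroon.
Long rows with product=YQ1, color=maroon: min(554, 79, 181) = 79.

79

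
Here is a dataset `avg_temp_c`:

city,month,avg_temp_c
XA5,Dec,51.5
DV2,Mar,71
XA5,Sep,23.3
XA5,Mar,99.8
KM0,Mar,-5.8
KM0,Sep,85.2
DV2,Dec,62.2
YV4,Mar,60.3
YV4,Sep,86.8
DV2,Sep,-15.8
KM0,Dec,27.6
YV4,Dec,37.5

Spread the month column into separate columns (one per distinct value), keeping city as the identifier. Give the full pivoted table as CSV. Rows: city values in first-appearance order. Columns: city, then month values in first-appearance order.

city,Dec,Mar,Sep
XA5,51.5,99.8,23.3
DV2,62.2,71,-15.8
KM0,27.6,-5.8,85.2
YV4,37.5,60.3,86.8

Columns: city plus the 3 distinct month values (Dec, Mar, Sep).
For example, row XA5 column Dec takes avg_temp_c=51.5 from the long row (XA5, Dec).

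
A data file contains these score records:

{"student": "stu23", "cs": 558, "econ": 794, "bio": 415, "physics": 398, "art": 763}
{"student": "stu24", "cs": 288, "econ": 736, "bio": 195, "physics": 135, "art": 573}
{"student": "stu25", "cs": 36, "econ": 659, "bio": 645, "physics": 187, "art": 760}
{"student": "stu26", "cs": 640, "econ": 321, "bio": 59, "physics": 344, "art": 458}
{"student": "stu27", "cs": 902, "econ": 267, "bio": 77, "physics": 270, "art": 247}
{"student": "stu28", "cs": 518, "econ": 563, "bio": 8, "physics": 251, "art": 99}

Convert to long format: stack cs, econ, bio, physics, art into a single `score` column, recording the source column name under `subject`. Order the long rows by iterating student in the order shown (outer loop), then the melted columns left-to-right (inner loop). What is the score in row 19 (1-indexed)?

30 rows total (6 × 5). Row 19: index ⌊(19-1)/5⌋ = 3 into student → stu26; (19-1) mod 5 = 3 into the melted columns → physics.
So row 19 is (stu26, physics, 344); score = 344.

344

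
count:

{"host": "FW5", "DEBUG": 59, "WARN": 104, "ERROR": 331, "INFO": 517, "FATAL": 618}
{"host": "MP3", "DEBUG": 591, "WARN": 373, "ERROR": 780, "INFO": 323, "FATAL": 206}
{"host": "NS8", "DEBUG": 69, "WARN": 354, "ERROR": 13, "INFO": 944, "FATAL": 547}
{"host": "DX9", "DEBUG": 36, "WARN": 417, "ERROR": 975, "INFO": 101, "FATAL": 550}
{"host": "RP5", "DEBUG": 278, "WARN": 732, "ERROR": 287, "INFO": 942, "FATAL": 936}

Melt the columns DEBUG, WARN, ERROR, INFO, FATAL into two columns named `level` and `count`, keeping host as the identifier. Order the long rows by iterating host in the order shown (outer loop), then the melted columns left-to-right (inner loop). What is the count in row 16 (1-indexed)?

25 rows total (5 × 5). Row 16: index ⌊(16-1)/5⌋ = 3 into host → DX9; (16-1) mod 5 = 0 into the melted columns → DEBUG.
So row 16 is (DX9, DEBUG, 36); count = 36.

36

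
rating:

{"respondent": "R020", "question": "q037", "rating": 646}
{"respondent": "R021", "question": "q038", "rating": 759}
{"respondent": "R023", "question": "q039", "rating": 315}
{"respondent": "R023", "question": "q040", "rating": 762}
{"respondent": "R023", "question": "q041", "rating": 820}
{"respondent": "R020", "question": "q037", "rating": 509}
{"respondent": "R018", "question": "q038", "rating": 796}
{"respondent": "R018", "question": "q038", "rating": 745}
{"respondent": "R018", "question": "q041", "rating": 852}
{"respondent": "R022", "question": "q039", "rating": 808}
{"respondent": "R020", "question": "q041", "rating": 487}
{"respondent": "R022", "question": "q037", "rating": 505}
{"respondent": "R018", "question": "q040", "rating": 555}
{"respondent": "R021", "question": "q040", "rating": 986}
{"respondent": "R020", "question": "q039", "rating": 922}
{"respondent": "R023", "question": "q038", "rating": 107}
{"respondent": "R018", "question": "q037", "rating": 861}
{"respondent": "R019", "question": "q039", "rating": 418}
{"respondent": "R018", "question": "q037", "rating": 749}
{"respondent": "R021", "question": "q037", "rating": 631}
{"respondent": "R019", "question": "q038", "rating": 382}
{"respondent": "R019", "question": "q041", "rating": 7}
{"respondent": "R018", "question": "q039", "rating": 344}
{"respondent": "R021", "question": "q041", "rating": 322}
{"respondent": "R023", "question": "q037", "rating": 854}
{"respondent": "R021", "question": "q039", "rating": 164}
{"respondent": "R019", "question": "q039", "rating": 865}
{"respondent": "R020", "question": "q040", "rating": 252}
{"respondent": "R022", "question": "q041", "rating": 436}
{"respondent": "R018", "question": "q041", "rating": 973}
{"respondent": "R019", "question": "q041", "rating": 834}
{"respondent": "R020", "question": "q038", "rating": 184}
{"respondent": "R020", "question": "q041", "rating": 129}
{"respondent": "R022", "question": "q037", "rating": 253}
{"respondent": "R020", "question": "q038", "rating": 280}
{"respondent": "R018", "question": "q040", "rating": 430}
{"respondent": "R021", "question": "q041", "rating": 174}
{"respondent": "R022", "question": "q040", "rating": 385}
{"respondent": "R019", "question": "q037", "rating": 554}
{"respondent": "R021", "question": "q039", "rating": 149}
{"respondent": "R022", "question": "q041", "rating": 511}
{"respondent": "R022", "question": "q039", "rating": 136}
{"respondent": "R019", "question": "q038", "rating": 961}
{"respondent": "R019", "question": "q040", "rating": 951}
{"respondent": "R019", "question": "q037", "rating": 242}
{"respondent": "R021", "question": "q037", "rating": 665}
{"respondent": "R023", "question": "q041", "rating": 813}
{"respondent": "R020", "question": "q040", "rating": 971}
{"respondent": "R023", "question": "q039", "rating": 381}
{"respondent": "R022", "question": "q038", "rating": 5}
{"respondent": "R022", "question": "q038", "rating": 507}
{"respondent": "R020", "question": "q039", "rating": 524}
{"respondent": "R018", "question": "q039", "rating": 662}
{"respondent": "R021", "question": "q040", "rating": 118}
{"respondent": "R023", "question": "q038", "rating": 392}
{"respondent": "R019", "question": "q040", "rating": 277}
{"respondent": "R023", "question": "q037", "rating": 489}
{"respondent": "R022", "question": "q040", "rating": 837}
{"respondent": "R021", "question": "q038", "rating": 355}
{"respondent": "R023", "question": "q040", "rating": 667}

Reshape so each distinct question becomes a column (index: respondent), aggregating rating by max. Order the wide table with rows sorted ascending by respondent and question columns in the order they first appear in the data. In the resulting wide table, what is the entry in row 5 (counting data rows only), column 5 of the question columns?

511

With rows sorted ascending by respondent, row 5 is respondent=R022. question columns in first-appearance order: q037, q038, q039, q040, q041; column 5 is q041.
Long rows with respondent=R022, question=q041: max(436, 511) = 511.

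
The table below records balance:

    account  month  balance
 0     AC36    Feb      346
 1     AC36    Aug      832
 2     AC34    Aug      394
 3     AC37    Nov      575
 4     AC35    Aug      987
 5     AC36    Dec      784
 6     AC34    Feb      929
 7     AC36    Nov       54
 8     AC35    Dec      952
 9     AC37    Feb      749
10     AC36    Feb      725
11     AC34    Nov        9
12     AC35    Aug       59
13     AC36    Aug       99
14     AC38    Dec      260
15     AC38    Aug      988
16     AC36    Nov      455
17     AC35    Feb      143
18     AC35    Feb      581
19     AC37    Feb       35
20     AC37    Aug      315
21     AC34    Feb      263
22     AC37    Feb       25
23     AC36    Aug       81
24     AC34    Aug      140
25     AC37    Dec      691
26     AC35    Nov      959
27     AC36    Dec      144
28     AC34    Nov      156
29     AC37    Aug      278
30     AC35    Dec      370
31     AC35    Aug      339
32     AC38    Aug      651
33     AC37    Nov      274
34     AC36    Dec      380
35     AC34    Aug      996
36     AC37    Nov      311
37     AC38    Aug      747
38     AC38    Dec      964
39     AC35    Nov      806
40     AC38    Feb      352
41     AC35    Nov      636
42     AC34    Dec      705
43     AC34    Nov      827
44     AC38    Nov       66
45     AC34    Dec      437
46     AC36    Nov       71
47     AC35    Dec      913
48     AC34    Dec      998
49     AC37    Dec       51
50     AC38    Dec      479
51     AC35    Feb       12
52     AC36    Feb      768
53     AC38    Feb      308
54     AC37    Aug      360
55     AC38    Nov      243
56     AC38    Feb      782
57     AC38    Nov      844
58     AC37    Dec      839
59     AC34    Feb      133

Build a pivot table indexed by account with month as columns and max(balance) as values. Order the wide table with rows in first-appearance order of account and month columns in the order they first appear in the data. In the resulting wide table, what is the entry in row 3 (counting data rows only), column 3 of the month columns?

With rows in first-appearance order of account, row 3 is account=AC37. month columns in first-appearance order: Feb, Aug, Nov, Dec; column 3 is Nov.
Long rows with account=AC37, month=Nov: max(575, 274, 311) = 575.

575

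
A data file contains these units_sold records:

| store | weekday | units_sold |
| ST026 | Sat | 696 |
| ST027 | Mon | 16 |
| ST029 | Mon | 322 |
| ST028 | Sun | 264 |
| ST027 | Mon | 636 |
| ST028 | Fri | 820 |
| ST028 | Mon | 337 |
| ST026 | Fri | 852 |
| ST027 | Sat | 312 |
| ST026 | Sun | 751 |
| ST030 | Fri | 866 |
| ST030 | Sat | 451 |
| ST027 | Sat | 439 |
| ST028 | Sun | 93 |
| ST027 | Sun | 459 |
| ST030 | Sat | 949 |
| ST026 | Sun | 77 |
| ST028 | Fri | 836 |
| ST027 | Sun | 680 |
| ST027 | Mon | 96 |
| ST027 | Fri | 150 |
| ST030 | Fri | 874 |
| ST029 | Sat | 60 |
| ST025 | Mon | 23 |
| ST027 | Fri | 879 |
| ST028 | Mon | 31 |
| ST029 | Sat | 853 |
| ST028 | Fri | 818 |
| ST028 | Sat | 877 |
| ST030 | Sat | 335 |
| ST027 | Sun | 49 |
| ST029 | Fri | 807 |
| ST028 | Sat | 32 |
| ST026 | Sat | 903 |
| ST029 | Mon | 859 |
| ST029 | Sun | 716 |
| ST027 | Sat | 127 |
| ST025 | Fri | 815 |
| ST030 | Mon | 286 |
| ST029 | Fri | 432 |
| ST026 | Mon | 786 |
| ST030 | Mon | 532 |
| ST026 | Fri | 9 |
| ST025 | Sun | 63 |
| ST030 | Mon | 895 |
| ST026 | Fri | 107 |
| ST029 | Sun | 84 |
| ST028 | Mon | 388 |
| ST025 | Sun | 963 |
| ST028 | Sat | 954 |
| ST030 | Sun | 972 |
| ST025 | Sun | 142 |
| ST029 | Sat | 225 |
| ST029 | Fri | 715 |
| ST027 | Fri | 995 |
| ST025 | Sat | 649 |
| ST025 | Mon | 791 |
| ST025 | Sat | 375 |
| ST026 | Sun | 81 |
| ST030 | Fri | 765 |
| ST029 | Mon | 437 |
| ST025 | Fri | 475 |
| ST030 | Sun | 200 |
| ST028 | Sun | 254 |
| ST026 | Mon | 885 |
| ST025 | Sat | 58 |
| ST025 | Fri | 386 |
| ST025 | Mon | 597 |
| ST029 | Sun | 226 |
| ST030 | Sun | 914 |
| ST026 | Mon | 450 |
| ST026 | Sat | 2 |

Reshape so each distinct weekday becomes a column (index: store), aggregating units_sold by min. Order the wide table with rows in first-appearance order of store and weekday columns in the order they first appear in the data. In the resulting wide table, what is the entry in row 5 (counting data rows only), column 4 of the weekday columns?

765

With rows in first-appearance order of store, row 5 is store=ST030. weekday columns in first-appearance order: Sat, Mon, Sun, Fri; column 4 is Fri.
Long rows with store=ST030, weekday=Fri: min(866, 874, 765) = 765.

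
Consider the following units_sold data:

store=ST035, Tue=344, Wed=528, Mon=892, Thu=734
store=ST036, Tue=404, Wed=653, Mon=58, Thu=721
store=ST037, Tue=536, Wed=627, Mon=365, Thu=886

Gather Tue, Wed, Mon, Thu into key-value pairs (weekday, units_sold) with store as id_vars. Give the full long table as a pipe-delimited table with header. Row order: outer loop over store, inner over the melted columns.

Each (store, column) pair becomes one row: 3 × 4 = 12 rows.
For example, (ST035, Tue) → units_sold=344.

| store | weekday | units_sold |
| ST035 | Tue | 344 |
| ST035 | Wed | 528 |
| ST035 | Mon | 892 |
| ST035 | Thu | 734 |
| ST036 | Tue | 404 |
| ST036 | Wed | 653 |
| ST036 | Mon | 58 |
| ST036 | Thu | 721 |
| ST037 | Tue | 536 |
| ST037 | Wed | 627 |
| ST037 | Mon | 365 |
| ST037 | Thu | 886 |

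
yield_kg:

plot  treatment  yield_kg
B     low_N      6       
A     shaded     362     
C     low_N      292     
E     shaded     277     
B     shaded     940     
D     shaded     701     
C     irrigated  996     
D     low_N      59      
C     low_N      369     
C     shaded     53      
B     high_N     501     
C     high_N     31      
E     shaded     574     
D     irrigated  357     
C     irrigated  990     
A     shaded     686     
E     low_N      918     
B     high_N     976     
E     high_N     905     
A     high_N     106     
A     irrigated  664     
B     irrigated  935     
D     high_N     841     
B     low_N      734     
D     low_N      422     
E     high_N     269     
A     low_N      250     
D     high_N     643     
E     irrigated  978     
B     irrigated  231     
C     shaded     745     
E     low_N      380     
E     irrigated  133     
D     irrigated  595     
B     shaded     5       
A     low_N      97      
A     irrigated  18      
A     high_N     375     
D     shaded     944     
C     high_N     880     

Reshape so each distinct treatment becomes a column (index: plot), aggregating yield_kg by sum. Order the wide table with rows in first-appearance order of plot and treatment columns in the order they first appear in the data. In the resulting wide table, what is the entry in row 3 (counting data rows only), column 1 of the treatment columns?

With rows in first-appearance order of plot, row 3 is plot=C. treatment columns in first-appearance order: low_N, shaded, irrigated, high_N; column 1 is low_N.
Long rows with plot=C, treatment=low_N: 292 + 369 = 661.

661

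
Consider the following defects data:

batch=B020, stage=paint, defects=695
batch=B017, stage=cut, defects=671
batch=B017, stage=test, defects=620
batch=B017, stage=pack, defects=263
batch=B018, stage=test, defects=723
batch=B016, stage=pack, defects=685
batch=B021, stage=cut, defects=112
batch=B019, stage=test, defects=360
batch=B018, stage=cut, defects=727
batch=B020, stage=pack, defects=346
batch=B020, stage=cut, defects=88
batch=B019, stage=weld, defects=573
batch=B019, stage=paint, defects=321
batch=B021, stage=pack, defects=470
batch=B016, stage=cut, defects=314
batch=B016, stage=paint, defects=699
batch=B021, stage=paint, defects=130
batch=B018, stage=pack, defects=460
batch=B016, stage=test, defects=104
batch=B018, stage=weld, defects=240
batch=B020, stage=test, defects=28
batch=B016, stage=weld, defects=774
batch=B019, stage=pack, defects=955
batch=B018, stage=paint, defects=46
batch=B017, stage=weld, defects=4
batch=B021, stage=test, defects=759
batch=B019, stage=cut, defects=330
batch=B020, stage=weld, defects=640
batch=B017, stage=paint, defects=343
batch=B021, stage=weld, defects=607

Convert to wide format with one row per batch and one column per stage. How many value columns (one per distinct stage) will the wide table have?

5

5 distinct stage values: test, paint, pack, weld, cut.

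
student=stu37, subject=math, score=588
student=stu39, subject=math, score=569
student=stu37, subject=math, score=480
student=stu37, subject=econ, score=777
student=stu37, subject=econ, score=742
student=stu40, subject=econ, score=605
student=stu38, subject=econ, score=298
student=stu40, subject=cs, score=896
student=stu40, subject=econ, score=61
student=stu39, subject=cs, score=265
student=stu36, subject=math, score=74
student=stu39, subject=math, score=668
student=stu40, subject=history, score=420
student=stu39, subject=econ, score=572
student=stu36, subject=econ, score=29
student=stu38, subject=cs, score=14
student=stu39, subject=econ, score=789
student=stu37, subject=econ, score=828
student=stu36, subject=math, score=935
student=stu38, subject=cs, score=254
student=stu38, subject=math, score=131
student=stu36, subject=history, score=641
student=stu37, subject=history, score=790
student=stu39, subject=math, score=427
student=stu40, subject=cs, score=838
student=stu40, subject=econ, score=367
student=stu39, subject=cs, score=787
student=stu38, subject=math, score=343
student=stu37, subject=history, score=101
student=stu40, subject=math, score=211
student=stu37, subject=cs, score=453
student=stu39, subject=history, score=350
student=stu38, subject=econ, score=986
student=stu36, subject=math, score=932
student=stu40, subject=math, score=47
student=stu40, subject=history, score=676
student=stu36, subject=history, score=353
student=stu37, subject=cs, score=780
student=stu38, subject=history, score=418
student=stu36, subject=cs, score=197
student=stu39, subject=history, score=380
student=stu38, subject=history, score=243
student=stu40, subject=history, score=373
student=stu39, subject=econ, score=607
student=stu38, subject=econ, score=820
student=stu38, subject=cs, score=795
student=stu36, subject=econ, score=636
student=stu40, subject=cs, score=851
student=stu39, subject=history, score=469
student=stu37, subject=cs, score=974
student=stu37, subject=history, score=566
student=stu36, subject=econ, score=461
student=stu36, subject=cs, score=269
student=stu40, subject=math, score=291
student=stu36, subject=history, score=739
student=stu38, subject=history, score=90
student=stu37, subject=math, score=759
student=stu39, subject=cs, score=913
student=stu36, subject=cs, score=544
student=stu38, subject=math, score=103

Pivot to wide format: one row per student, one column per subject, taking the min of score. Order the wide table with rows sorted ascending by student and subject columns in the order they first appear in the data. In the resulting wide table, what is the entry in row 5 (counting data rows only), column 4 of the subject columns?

373

With rows sorted ascending by student, row 5 is student=stu40. subject columns in first-appearance order: math, econ, cs, history; column 4 is history.
Long rows with student=stu40, subject=history: min(420, 676, 373) = 373.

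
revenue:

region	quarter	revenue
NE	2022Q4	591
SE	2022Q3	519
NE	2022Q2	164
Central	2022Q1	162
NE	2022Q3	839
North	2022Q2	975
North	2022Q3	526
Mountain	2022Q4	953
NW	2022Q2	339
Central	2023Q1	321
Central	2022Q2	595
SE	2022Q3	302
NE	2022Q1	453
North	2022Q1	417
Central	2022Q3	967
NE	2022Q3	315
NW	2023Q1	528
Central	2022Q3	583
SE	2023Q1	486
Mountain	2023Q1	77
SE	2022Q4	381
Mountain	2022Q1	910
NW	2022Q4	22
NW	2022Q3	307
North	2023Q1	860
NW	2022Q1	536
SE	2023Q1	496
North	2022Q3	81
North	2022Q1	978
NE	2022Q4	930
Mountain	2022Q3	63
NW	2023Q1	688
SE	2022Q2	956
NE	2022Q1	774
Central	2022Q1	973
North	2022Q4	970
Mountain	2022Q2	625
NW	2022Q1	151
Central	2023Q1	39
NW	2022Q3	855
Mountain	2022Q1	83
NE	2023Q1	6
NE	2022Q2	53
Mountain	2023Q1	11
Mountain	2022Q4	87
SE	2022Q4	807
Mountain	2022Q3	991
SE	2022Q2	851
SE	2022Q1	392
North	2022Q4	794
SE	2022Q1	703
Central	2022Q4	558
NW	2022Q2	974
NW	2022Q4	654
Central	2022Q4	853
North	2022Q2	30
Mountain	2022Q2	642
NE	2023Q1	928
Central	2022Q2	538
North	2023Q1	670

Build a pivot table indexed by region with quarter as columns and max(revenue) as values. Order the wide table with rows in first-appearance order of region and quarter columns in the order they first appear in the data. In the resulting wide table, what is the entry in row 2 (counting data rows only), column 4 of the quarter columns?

703

With rows in first-appearance order of region, row 2 is region=SE. quarter columns in first-appearance order: 2022Q4, 2022Q3, 2022Q2, 2022Q1, 2023Q1; column 4 is 2022Q1.
Long rows with region=SE, quarter=2022Q1: max(392, 703) = 703.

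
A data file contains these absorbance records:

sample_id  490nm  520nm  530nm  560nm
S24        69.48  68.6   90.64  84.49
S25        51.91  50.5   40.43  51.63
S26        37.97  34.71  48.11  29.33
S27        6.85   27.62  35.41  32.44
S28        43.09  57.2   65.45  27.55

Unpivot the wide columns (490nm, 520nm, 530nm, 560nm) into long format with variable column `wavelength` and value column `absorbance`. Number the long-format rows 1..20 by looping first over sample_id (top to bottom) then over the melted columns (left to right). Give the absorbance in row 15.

35.41

20 rows total (5 × 4). Row 15: index ⌊(15-1)/4⌋ = 3 into sample_id → S27; (15-1) mod 4 = 2 into the melted columns → 530nm.
So row 15 is (S27, 530nm, 35.41); absorbance = 35.41.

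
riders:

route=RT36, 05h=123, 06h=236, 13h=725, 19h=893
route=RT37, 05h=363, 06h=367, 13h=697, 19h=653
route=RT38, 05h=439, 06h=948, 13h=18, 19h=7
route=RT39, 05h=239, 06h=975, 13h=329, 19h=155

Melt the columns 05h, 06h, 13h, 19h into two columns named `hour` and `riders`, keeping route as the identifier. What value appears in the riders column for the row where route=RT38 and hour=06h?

948

Unpivoting turns each (route, wide-column) pair into one long row.
The wide cell at row RT38, column 06h holds 948, so the long row (RT38, 06h) has riders=948.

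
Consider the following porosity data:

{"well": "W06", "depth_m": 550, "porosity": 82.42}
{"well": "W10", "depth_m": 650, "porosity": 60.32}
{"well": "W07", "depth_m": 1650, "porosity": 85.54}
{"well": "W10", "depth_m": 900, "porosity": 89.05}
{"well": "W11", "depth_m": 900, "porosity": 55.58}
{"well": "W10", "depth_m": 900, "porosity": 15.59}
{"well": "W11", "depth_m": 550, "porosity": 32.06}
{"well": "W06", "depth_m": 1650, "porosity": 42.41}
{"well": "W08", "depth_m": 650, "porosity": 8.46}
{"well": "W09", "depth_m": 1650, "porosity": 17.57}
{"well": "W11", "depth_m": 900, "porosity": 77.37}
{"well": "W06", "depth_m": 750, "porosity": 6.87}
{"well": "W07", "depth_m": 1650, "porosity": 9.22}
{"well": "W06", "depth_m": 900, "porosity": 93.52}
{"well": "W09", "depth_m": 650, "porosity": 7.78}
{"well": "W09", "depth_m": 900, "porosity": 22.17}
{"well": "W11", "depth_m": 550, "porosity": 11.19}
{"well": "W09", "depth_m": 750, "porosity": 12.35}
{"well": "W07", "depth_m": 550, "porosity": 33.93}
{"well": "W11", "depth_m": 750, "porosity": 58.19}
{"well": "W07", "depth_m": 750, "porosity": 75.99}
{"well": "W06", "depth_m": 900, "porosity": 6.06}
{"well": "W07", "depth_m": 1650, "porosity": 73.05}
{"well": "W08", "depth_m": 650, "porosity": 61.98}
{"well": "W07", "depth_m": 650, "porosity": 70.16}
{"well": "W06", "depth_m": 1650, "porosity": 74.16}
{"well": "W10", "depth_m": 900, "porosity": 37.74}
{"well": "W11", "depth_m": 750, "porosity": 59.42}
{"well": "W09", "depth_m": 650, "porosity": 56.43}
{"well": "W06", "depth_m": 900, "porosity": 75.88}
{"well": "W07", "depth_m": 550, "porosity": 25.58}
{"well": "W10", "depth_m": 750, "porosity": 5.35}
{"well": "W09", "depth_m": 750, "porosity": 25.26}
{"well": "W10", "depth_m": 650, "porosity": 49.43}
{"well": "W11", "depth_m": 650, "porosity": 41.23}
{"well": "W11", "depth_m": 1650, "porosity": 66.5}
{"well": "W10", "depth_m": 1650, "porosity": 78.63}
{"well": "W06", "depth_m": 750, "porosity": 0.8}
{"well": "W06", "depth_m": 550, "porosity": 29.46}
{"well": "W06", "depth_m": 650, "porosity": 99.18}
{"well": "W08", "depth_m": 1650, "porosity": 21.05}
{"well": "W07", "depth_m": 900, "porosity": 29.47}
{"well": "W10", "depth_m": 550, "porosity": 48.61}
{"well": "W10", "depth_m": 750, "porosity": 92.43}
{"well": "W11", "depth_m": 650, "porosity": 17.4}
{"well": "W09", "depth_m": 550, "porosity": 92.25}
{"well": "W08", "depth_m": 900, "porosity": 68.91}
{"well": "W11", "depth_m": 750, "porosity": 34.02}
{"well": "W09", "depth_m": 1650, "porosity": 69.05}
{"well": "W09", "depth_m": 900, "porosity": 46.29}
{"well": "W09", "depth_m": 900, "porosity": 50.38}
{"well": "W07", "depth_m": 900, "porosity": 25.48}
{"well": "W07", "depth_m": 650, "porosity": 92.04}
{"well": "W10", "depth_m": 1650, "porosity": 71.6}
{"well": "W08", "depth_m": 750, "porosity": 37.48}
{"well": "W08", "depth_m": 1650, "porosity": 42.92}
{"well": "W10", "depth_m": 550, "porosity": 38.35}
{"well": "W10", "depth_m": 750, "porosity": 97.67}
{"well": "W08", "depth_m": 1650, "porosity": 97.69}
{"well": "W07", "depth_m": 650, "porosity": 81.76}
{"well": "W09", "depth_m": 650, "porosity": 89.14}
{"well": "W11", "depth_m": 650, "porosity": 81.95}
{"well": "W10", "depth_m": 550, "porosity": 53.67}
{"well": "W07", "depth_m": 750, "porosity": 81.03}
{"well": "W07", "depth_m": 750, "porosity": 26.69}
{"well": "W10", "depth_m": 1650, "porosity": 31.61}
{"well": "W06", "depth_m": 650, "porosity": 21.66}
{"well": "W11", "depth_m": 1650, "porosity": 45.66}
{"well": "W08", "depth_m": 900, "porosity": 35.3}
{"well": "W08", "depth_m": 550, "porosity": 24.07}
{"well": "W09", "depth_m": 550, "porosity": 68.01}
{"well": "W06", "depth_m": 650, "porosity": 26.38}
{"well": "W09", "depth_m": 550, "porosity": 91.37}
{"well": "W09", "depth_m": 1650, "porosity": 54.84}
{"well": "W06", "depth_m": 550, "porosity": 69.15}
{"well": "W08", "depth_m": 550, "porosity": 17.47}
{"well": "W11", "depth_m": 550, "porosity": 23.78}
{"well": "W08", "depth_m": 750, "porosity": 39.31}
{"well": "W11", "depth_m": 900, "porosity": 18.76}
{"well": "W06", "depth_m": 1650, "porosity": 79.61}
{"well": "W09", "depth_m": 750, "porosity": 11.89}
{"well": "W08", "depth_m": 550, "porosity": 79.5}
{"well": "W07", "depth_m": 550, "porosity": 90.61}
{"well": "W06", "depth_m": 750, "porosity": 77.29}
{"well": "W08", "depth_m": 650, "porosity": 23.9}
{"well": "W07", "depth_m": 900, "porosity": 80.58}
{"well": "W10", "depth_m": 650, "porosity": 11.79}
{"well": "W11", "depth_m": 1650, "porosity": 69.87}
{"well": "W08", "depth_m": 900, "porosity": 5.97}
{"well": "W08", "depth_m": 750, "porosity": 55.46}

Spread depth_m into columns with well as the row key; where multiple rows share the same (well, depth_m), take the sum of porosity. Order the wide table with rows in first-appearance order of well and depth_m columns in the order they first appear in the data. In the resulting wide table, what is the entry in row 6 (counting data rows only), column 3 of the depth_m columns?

With rows in first-appearance order of well, row 6 is well=W09. depth_m columns in first-appearance order: 550, 650, 1650, 900, 750; column 3 is 1650.
Long rows with well=W09, depth_m=1650: 17.57 + 69.05 + 54.84 = 141.46.

141.46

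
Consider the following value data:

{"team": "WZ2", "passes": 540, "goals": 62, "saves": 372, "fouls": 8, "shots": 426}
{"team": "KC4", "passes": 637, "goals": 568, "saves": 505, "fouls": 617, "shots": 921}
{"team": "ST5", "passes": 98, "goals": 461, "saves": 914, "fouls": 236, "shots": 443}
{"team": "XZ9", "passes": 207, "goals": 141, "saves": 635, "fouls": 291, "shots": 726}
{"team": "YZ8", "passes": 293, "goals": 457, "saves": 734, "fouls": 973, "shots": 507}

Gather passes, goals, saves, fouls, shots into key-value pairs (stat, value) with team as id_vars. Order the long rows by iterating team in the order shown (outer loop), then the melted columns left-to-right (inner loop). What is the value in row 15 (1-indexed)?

443

25 rows total (5 × 5). Row 15: index ⌊(15-1)/5⌋ = 2 into team → ST5; (15-1) mod 5 = 4 into the melted columns → shots.
So row 15 is (ST5, shots, 443); value = 443.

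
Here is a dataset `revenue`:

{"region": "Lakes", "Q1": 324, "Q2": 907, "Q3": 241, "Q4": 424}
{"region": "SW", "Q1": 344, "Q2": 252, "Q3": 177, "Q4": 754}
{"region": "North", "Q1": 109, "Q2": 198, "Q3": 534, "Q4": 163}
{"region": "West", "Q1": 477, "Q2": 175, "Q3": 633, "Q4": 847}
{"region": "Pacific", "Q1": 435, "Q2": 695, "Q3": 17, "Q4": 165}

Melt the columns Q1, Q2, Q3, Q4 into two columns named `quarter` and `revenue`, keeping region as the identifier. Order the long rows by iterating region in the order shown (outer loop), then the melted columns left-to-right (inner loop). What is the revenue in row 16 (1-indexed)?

847

20 rows total (5 × 4). Row 16: index ⌊(16-1)/4⌋ = 3 into region → West; (16-1) mod 4 = 3 into the melted columns → Q4.
So row 16 is (West, Q4, 847); revenue = 847.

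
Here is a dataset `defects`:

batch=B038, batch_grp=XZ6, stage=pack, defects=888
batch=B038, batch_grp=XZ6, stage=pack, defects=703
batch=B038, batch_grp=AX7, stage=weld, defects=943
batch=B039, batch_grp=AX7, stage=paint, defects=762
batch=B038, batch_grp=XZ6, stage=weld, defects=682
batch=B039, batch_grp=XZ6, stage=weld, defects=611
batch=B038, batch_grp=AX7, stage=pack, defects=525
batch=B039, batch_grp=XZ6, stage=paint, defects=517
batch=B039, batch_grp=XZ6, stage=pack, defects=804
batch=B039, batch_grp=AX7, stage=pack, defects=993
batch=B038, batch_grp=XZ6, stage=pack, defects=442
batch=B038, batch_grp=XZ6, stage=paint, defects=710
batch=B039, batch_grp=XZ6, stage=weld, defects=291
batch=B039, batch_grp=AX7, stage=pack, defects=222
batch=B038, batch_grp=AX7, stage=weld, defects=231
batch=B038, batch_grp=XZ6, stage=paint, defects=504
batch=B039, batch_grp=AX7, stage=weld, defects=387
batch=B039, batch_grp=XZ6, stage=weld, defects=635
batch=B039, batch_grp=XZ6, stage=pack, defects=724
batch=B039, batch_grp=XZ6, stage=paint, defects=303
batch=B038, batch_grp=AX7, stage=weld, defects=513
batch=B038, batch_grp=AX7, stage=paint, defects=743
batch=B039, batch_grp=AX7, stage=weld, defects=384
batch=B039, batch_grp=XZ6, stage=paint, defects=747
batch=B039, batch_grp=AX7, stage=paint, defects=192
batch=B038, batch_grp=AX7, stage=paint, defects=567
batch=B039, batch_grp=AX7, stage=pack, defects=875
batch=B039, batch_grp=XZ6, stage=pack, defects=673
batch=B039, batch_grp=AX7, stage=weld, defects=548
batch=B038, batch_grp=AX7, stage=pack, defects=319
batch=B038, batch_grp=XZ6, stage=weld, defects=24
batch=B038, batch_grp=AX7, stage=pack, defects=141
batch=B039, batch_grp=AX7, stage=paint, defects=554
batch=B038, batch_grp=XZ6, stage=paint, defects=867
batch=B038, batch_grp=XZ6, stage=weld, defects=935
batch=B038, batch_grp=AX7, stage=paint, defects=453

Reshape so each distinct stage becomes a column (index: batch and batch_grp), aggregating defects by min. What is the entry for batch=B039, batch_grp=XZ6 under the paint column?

Rows with batch=B039, batch_grp=XZ6 and stage=paint: defects values are 517, 303, 747.
min(517, 303, 747) = 303.

303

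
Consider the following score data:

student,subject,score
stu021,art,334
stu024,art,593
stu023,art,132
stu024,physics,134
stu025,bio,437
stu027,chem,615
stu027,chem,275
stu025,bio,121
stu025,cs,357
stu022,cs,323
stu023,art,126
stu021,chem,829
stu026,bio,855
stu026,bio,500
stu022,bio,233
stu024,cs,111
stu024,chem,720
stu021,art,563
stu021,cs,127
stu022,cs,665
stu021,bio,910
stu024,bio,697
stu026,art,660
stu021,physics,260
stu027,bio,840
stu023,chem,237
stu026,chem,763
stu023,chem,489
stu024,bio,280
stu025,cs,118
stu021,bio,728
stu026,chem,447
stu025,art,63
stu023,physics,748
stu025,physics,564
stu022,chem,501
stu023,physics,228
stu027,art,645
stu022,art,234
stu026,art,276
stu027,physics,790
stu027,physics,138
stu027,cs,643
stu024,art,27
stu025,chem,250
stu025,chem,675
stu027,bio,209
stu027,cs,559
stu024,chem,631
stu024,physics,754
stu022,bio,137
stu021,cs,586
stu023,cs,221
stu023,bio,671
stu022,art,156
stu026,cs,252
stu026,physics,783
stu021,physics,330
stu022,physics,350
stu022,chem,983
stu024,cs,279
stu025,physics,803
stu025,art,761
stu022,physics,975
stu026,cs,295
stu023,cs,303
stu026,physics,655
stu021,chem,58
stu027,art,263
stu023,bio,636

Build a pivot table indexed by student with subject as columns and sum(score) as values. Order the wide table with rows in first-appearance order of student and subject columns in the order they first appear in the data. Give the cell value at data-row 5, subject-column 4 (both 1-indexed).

890

With rows in first-appearance order of student, row 5 is student=stu027. subject columns in first-appearance order: art, physics, bio, chem, cs; column 4 is chem.
Long rows with student=stu027, subject=chem: 615 + 275 = 890.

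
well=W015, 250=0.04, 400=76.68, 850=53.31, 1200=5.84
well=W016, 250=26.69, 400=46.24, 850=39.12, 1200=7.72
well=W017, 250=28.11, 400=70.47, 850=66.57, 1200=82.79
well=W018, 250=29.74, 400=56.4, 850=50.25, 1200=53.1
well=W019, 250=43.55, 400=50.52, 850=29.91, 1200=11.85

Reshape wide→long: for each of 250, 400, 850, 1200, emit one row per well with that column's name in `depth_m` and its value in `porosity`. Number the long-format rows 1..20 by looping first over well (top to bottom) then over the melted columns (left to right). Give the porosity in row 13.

29.74

20 rows total (5 × 4). Row 13: index ⌊(13-1)/4⌋ = 3 into well → W018; (13-1) mod 4 = 0 into the melted columns → 250.
So row 13 is (W018, 250, 29.74); porosity = 29.74.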